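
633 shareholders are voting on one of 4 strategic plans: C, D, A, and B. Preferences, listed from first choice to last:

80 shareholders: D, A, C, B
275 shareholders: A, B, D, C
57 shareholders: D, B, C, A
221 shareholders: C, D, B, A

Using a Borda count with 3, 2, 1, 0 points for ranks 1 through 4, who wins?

C: 80·1 + 275·0 + 57·1 + 221·3 = 800
D: 80·3 + 275·1 + 57·3 + 221·2 = 1128
A: 80·2 + 275·3 + 57·0 + 221·0 = 985
B: 80·0 + 275·2 + 57·2 + 221·1 = 885
D has the highest Borda score (1128).

D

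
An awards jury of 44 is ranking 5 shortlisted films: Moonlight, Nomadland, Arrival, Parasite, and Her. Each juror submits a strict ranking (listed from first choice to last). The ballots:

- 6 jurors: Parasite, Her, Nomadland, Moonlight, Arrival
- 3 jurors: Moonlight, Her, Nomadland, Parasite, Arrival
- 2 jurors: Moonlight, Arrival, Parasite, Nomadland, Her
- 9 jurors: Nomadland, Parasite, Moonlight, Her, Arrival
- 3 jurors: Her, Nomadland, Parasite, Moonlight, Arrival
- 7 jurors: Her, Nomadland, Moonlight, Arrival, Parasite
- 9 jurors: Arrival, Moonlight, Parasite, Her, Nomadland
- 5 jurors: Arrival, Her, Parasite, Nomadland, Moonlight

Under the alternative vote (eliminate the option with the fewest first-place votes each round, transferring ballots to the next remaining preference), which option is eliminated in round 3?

Nomadland

Round 1: Moonlight 5, Nomadland 9, Arrival 14, Parasite 6, Her 10. Eliminate Moonlight.
Round 2: Nomadland 9, Arrival 16, Parasite 6, Her 13. Eliminate Parasite.
Round 3: Nomadland 9, Arrival 16, Her 19. Eliminate Nomadland.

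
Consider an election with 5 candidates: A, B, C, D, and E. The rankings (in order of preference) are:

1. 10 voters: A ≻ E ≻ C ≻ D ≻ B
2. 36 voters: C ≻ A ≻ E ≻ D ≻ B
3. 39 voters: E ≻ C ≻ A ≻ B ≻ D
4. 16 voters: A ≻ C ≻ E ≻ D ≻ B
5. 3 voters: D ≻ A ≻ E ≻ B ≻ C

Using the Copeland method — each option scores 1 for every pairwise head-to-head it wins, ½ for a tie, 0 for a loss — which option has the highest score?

C

A: beats B, D, and E; loses to C → score 3.
B: loses to A, C, D, and E → score 0.
C: beats A, B, and D; ties E → score 3.5.
D: beats B; loses to A, C, and E → score 1.
E: beats B and D; ties C; loses to A → score 2.5.
C has the best pairwise record.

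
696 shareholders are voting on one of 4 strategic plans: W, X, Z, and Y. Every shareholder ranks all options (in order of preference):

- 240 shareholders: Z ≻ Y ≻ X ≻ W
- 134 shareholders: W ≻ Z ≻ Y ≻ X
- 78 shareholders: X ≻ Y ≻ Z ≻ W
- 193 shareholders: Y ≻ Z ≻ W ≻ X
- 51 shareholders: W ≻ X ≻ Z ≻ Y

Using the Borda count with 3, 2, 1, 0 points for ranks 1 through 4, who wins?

W: 240·0 + 134·3 + 78·0 + 193·1 + 51·3 = 748
X: 240·1 + 134·0 + 78·3 + 193·0 + 51·2 = 576
Z: 240·3 + 134·2 + 78·1 + 193·2 + 51·1 = 1503
Y: 240·2 + 134·1 + 78·2 + 193·3 + 51·0 = 1349
Z has the highest Borda score (1503).

Z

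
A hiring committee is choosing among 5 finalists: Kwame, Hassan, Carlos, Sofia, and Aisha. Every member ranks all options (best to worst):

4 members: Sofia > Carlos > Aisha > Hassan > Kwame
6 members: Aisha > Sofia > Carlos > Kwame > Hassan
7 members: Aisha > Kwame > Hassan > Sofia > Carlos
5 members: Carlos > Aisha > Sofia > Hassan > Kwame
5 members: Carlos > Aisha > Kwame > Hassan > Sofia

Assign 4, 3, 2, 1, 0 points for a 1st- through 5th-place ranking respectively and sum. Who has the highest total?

Aisha

Kwame: 4·0 + 6·1 + 7·3 + 5·0 + 5·2 = 37
Hassan: 4·1 + 6·0 + 7·2 + 5·1 + 5·1 = 28
Carlos: 4·3 + 6·2 + 7·0 + 5·4 + 5·4 = 64
Sofia: 4·4 + 6·3 + 7·1 + 5·2 + 5·0 = 51
Aisha: 4·2 + 6·4 + 7·4 + 5·3 + 5·3 = 90
Aisha has the highest Borda score (90).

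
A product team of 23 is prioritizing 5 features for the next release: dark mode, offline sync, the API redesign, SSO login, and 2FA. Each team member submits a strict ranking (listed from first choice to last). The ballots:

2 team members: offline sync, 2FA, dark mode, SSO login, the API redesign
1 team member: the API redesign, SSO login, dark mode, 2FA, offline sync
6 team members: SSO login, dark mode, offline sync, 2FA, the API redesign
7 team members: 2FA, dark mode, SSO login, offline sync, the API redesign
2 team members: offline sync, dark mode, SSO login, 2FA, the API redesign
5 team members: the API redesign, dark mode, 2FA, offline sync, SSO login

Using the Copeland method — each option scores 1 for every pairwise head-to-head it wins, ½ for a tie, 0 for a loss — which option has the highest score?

dark mode

dark mode: beats offline sync, the API redesign, SSO login, and 2FA → score 4.
offline sync: beats the API redesign; loses to dark mode, SSO login, and 2FA → score 1.
the API redesign: loses to dark mode, offline sync, SSO login, and 2FA → score 0.
SSO login: beats offline sync and the API redesign; loses to dark mode and 2FA → score 2.
2FA: beats offline sync, the API redesign, and SSO login; loses to dark mode → score 3.
dark mode has the best pairwise record.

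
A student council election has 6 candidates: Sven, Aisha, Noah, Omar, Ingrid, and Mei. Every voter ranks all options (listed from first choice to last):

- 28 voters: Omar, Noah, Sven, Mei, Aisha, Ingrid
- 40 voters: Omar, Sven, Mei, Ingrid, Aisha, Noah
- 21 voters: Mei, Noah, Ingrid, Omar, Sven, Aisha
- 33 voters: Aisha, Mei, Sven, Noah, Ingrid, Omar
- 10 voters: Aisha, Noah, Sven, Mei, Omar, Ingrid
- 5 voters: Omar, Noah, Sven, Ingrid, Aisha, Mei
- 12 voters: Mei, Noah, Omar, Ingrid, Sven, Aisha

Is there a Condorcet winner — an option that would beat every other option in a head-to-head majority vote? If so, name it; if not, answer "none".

none

Checking pairwise contests:
Noah beats Sven 76–73.
Sven beats Aisha 106–43.
Aisha beats Noah 83–66.
Noah beats Omar 76–73.
Sven beats Ingrid 116–33.
Sven beats Mei 83–66.
Every option loses at least one head-to-head, so there is no Condorcet winner.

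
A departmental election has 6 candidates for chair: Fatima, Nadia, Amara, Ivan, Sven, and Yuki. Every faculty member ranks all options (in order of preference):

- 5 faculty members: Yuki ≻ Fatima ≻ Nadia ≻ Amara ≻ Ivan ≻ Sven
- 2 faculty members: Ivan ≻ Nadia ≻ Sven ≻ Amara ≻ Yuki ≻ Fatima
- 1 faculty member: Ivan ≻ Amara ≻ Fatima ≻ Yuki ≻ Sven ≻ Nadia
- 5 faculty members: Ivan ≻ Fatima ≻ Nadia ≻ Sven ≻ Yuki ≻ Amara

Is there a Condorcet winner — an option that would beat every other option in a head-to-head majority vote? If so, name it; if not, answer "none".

Ivan

Ivan vs Fatima: 8–5 for Ivan.
Ivan vs Nadia: 8–5 for Ivan.
Ivan vs Amara: 8–5 for Ivan.
Ivan vs Sven: 13–0 for Ivan.
Ivan vs Yuki: 8–5 for Ivan.
Ivan beats every other option head-to-head.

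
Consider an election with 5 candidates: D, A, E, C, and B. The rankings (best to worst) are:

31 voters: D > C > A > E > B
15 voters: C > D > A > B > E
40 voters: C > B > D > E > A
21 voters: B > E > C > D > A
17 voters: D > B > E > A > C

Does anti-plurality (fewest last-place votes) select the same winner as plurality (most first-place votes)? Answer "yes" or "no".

Anti-plurality — last-place votes: D 0, A 61, E 15, C 17, B 31. Winner: D.
Plurality — first-place votes: D 48, A 0, E 0, C 55, B 21. Winner: C.
The two methods disagree.

no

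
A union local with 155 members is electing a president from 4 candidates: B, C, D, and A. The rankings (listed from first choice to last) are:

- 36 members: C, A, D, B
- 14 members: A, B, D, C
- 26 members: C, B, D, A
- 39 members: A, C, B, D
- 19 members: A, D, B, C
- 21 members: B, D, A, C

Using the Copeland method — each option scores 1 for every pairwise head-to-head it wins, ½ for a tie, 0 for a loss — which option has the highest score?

A

B: beats D; loses to C and A → score 1.
C: beats B and D; loses to A → score 2.
D: loses to B, C, and A → score 0.
A: beats B, C, and D → score 3.
A has the best pairwise record.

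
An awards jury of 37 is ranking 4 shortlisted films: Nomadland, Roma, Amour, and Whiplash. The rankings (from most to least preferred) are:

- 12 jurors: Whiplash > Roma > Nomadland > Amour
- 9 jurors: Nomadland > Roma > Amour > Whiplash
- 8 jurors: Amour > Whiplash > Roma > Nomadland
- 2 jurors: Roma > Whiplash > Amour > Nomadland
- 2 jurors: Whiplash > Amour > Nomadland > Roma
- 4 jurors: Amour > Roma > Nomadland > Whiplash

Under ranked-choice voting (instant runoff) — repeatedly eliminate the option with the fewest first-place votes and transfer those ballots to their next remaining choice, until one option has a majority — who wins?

Round 1: Nomadland 9, Roma 2, Amour 12, Whiplash 14. Eliminate Roma.
Round 2: Nomadland 9, Amour 12, Whiplash 16. Eliminate Nomadland.
Round 3: Amour 21, Whiplash 16. Amour has a majority.

Amour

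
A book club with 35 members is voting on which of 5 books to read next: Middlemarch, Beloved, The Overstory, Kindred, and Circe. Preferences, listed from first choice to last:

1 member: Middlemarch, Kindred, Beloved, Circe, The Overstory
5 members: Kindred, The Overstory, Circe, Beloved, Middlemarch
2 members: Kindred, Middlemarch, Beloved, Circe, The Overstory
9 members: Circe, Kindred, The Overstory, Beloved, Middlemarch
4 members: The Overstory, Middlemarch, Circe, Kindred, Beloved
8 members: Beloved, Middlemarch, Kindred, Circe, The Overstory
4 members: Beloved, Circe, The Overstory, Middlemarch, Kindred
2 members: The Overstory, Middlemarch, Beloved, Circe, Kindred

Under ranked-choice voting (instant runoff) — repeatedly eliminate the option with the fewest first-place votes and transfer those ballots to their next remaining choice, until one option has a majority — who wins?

Circe

Round 1: Middlemarch 1, Beloved 12, The Overstory 6, Kindred 7, Circe 9. Eliminate Middlemarch.
Round 2: Beloved 12, The Overstory 6, Kindred 8, Circe 9. Eliminate The Overstory.
Round 3: Beloved 14, Kindred 8, Circe 13. Eliminate Kindred.
Round 4: Beloved 17, Circe 18. Circe has a majority.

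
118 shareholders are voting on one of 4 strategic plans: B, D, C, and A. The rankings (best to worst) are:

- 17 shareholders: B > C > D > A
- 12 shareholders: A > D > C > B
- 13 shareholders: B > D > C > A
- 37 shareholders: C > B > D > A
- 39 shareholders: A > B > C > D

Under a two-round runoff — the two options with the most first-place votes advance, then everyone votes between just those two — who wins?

C

Round 1 first-place votes: B 30, D 0, C 37, A 51.
A and C advance.
Runoff: A is preferred to C by 51 voters; C by 67.
C wins the runoff.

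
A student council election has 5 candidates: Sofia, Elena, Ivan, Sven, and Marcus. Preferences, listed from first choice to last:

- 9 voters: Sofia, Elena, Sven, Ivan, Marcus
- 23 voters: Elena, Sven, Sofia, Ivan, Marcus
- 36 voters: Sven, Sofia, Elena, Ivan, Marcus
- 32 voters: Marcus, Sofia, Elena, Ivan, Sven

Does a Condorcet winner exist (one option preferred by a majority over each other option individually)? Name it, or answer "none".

none

Checking pairwise contests:
Sven beats Sofia 59–41.
Sofia beats Elena 77–23.
Sofia beats Ivan 100–0.
Elena beats Sven 64–36.
Sofia beats Marcus 68–32.
Every option loses at least one head-to-head, so there is no Condorcet winner.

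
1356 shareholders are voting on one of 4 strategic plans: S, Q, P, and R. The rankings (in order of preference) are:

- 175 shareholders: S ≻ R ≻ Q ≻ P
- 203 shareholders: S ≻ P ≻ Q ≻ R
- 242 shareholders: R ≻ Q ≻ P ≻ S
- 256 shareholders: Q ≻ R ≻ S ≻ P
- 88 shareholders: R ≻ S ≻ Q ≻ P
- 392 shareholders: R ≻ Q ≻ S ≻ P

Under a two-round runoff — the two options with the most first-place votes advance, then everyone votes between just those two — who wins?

R

Round 1 first-place votes: S 378, Q 256, P 0, R 722.
R and S advance.
Runoff: R is preferred to S by 978 voters; S by 378.
R wins the runoff.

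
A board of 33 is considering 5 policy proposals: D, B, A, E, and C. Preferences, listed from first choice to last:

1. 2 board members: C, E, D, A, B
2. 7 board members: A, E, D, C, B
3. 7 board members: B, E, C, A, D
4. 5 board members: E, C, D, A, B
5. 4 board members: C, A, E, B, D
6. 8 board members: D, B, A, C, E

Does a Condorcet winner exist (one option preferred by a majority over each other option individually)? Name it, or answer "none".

none

Checking pairwise contests:
A beats D 18–15.
D beats B 22–11.
C beats A 18–15.
A beats E 19–14.
E beats C 19–14.
Every option loses at least one head-to-head, so there is no Condorcet winner.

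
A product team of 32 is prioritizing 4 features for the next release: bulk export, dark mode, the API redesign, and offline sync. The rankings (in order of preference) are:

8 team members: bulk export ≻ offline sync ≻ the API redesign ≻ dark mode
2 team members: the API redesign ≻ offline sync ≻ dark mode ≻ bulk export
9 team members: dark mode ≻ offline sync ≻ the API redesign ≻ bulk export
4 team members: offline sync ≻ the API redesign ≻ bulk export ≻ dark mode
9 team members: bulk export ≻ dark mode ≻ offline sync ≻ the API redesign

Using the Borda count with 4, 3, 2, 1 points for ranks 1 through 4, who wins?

offline sync

bulk export: 8·4 + 2·1 + 9·1 + 4·2 + 9·4 = 87
dark mode: 8·1 + 2·2 + 9·4 + 4·1 + 9·3 = 79
the API redesign: 8·2 + 2·4 + 9·2 + 4·3 + 9·1 = 63
offline sync: 8·3 + 2·3 + 9·3 + 4·4 + 9·2 = 91
offline sync has the highest Borda score (91).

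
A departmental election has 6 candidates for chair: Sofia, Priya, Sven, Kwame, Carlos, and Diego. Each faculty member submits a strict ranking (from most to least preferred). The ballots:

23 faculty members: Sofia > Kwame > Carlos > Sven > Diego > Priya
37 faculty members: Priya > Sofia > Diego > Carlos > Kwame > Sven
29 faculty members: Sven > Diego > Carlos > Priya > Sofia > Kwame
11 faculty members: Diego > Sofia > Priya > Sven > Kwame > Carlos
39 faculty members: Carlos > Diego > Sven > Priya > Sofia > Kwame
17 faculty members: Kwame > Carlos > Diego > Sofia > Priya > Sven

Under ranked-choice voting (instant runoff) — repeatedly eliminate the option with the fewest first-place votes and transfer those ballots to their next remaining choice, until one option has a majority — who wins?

Round 1: Sofia 23, Priya 37, Sven 29, Kwame 17, Carlos 39, Diego 11. Eliminate Diego.
Round 2: Sofia 34, Priya 37, Sven 29, Kwame 17, Carlos 39. Eliminate Kwame.
Round 3: Sofia 34, Priya 37, Sven 29, Carlos 56. Eliminate Sven.
Round 4: Sofia 34, Priya 37, Carlos 85. Carlos has a majority.

Carlos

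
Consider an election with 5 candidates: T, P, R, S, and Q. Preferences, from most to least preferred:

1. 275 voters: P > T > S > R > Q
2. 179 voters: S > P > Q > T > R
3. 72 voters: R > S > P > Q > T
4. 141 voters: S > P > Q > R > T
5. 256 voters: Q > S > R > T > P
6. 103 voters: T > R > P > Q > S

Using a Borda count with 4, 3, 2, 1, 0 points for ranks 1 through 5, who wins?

S

T: 275·3 + 179·1 + 72·0 + 141·0 + 256·1 + 103·4 = 1672
P: 275·4 + 179·3 + 72·2 + 141·3 + 256·0 + 103·2 = 2410
R: 275·1 + 179·0 + 72·4 + 141·1 + 256·2 + 103·3 = 1525
S: 275·2 + 179·4 + 72·3 + 141·4 + 256·3 + 103·0 = 2814
Q: 275·0 + 179·2 + 72·1 + 141·2 + 256·4 + 103·1 = 1839
S has the highest Borda score (2814).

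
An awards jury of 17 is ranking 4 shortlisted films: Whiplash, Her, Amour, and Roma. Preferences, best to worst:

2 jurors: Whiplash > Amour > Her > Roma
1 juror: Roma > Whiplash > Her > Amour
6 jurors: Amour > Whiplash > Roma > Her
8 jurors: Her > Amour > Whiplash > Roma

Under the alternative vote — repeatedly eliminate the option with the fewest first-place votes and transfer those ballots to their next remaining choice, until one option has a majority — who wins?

Round 1: Whiplash 2, Her 8, Amour 6, Roma 1. Eliminate Roma.
Round 2: Whiplash 3, Her 8, Amour 6. Eliminate Whiplash.
Round 3: Her 9, Amour 8. Her has a majority.

Her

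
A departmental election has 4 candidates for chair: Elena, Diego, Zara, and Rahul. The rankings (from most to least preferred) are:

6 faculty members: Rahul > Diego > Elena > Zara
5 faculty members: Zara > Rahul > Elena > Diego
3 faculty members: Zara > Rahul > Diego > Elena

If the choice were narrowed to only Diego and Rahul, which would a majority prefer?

Voters preferring Diego to Rahul: 0; preferring Rahul to Diego: 14.
Rahul wins the head-to-head.

Rahul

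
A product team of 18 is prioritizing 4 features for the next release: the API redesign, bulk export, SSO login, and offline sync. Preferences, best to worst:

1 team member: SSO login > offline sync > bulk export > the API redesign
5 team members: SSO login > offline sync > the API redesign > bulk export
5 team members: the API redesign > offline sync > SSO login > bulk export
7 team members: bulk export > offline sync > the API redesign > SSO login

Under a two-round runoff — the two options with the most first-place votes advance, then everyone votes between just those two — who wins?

Round 1 first-place votes: the API redesign 5, bulk export 7, SSO login 6, offline sync 0.
bulk export and SSO login advance.
Runoff: bulk export is preferred to SSO login by 7 voters; SSO login by 11.
SSO login wins the runoff.

SSO login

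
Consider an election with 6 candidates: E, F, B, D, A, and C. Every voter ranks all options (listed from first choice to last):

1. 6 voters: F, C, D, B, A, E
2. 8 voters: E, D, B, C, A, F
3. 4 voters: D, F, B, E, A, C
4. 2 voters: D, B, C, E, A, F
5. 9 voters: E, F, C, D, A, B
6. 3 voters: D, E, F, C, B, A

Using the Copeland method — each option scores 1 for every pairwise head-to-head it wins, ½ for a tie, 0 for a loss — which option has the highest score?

E

E: beats F, B, D, A, and C → score 5.
F: beats B, A, and C; loses to E and D → score 3.
B: beats A; loses to E, F, D, and C → score 1.
D: beats F, B, A, and C; loses to E → score 4.
A: loses to E, F, B, D, and C → score 0.
C: beats B and A; loses to E, F, and D → score 2.
E has the best pairwise record.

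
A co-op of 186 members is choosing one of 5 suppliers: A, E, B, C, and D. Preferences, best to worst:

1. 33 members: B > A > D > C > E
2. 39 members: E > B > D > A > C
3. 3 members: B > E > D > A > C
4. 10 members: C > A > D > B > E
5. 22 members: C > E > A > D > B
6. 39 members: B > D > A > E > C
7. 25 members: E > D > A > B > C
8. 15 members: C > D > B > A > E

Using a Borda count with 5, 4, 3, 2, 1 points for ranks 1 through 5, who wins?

A: 33·4 + 39·2 + 3·2 + 10·4 + 22·3 + 39·3 + 25·3 + 15·2 = 544
E: 33·1 + 39·5 + 3·4 + 10·1 + 22·4 + 39·2 + 25·5 + 15·1 = 556
B: 33·5 + 39·4 + 3·5 + 10·2 + 22·1 + 39·5 + 25·2 + 15·3 = 668
C: 33·2 + 39·1 + 3·1 + 10·5 + 22·5 + 39·1 + 25·1 + 15·5 = 407
D: 33·3 + 39·3 + 3·3 + 10·3 + 22·2 + 39·4 + 25·4 + 15·4 = 615
B has the highest Borda score (668).

B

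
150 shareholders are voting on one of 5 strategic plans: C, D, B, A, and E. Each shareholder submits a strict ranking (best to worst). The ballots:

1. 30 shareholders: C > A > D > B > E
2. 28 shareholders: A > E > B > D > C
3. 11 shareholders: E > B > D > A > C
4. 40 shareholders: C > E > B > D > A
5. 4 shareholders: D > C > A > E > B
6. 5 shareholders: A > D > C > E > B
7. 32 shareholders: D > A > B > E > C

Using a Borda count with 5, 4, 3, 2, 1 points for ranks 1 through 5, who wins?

A

C: 30·5 + 28·1 + 11·1 + 40·5 + 4·4 + 5·3 + 32·1 = 452
D: 30·3 + 28·2 + 11·3 + 40·2 + 4·5 + 5·4 + 32·5 = 459
B: 30·2 + 28·3 + 11·4 + 40·3 + 4·1 + 5·1 + 32·3 = 413
A: 30·4 + 28·5 + 11·2 + 40·1 + 4·3 + 5·5 + 32·4 = 487
E: 30·1 + 28·4 + 11·5 + 40·4 + 4·2 + 5·2 + 32·2 = 439
A has the highest Borda score (487).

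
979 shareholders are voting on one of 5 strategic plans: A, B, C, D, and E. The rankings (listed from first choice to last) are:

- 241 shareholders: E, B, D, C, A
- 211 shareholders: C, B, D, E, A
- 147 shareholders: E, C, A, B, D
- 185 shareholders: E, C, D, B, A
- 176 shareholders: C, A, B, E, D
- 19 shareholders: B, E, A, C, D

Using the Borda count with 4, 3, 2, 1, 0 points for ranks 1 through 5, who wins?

A: 241·0 + 211·0 + 147·2 + 185·0 + 176·3 + 19·2 = 860
B: 241·3 + 211·3 + 147·1 + 185·1 + 176·2 + 19·4 = 2116
C: 241·1 + 211·4 + 147·3 + 185·3 + 176·4 + 19·1 = 2804
D: 241·2 + 211·2 + 147·0 + 185·2 + 176·0 + 19·0 = 1274
E: 241·4 + 211·1 + 147·4 + 185·4 + 176·1 + 19·3 = 2736
C has the highest Borda score (2804).

C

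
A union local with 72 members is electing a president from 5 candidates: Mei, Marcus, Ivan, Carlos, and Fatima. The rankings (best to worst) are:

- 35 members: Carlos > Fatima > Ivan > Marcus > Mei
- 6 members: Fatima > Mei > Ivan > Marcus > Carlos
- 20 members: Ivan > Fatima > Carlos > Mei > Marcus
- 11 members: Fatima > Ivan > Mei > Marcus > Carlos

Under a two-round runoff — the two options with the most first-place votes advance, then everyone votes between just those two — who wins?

Round 1 first-place votes: Mei 0, Marcus 0, Ivan 20, Carlos 35, Fatima 17.
Carlos and Ivan advance.
Runoff: Carlos is preferred to Ivan by 35 voters; Ivan by 37.
Ivan wins the runoff.

Ivan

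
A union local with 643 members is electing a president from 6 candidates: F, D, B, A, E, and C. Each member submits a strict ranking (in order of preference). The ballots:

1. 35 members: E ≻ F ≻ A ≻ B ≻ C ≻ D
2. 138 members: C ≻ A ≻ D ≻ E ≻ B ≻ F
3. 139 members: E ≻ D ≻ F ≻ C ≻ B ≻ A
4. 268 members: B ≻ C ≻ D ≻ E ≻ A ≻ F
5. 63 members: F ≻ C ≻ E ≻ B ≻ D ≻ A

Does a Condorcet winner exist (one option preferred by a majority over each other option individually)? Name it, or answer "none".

C vs F: 406–237 for C.
C vs D: 504–139 for C.
C vs B: 340–303 for C.
C vs A: 608–35 for C.
C vs E: 469–174 for C.
C beats every other option head-to-head.

C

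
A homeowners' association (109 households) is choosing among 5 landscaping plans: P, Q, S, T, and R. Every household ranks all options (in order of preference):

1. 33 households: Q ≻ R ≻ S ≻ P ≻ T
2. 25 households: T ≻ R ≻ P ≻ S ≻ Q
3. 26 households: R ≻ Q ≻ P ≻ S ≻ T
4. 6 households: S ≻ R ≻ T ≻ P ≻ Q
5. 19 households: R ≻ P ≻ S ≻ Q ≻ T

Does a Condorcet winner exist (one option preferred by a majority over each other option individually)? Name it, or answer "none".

R

R vs P: 109–0 for R.
R vs Q: 76–33 for R.
R vs S: 103–6 for R.
R vs T: 84–25 for R.
R beats every other option head-to-head.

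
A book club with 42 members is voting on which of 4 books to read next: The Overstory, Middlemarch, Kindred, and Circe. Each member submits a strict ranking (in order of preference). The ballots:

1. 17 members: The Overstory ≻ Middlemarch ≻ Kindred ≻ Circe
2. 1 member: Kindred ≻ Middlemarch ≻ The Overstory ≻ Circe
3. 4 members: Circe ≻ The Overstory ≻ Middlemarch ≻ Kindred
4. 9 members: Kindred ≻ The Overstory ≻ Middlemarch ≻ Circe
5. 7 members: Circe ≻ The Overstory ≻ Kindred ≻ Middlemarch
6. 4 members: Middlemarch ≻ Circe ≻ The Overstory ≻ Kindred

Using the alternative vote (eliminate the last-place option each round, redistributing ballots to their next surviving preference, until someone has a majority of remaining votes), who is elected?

Round 1: The Overstory 17, Middlemarch 4, Kindred 10, Circe 11. Eliminate Middlemarch.
Round 2: The Overstory 17, Kindred 10, Circe 15. Eliminate Kindred.
Round 3: The Overstory 27, Circe 15. The Overstory has a majority.

The Overstory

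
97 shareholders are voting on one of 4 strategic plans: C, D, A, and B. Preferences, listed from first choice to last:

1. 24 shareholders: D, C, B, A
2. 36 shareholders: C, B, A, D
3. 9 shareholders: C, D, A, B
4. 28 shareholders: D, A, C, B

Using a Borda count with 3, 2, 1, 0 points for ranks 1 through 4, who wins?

C: 24·2 + 36·3 + 9·3 + 28·1 = 211
D: 24·3 + 36·0 + 9·2 + 28·3 = 174
A: 24·0 + 36·1 + 9·1 + 28·2 = 101
B: 24·1 + 36·2 + 9·0 + 28·0 = 96
C has the highest Borda score (211).

C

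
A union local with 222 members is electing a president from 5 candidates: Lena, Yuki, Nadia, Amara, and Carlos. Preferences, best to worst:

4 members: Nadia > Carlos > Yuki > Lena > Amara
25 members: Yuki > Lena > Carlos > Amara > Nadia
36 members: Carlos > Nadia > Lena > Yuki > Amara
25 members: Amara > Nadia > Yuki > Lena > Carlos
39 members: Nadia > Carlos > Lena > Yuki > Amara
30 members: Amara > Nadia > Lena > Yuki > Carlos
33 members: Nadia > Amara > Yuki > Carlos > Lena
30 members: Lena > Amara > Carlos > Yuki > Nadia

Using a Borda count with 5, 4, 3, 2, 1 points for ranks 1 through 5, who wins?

Lena: 4·2 + 25·4 + 36·3 + 25·2 + 39·3 + 30·3 + 33·1 + 30·5 = 656
Yuki: 4·3 + 25·5 + 36·2 + 25·3 + 39·2 + 30·2 + 33·3 + 30·2 = 581
Nadia: 4·5 + 25·1 + 36·4 + 25·4 + 39·5 + 30·4 + 33·5 + 30·1 = 799
Amara: 4·1 + 25·2 + 36·1 + 25·5 + 39·1 + 30·5 + 33·4 + 30·4 = 656
Carlos: 4·4 + 25·3 + 36·5 + 25·1 + 39·4 + 30·1 + 33·2 + 30·3 = 638
Nadia has the highest Borda score (799).

Nadia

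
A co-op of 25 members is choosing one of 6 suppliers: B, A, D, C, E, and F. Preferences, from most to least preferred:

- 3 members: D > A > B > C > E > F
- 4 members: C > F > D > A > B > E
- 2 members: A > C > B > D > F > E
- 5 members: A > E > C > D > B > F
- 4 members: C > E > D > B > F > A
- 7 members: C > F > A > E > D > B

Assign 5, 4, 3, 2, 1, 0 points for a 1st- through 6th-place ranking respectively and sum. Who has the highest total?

C

B: 3·3 + 4·1 + 2·3 + 5·1 + 4·2 + 7·0 = 32
A: 3·4 + 4·2 + 2·5 + 5·5 + 4·0 + 7·3 = 76
D: 3·5 + 4·3 + 2·2 + 5·2 + 4·3 + 7·1 = 60
C: 3·2 + 4·5 + 2·4 + 5·3 + 4·5 + 7·5 = 104
E: 3·1 + 4·0 + 2·0 + 5·4 + 4·4 + 7·2 = 53
F: 3·0 + 4·4 + 2·1 + 5·0 + 4·1 + 7·4 = 50
C has the highest Borda score (104).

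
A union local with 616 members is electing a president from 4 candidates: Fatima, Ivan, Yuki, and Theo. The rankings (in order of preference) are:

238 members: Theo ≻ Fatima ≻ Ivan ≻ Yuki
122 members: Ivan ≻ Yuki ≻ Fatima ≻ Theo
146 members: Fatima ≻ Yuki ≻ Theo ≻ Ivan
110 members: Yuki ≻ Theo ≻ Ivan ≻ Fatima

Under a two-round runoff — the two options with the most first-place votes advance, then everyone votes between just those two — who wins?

Theo

Round 1 first-place votes: Fatima 146, Ivan 122, Yuki 110, Theo 238.
Theo and Fatima advance.
Runoff: Theo is preferred to Fatima by 348 voters; Fatima by 268.
Theo wins the runoff.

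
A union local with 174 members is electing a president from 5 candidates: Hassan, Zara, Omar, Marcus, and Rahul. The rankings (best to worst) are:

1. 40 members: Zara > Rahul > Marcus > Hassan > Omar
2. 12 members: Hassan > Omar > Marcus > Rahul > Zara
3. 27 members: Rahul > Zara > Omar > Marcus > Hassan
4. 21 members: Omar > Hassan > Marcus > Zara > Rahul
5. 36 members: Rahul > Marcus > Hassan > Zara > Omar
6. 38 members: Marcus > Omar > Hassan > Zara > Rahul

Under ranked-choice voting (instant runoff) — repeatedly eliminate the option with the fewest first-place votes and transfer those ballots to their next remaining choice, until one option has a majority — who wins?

Rahul

Round 1: Hassan 12, Zara 40, Omar 21, Marcus 38, Rahul 63. Eliminate Hassan.
Round 2: Zara 40, Omar 33, Marcus 38, Rahul 63. Eliminate Omar.
Round 3: Zara 40, Marcus 71, Rahul 63. Eliminate Zara.
Round 4: Marcus 71, Rahul 103. Rahul has a majority.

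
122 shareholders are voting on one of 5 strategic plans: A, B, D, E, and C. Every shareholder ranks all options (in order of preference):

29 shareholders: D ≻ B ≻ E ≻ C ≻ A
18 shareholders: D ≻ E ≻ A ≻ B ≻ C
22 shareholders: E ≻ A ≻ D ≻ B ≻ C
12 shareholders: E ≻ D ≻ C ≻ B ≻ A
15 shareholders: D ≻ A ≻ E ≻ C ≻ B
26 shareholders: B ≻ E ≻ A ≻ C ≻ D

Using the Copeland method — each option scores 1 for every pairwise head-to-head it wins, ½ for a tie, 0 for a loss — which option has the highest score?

D

A: beats C; loses to B, D, and E → score 1.
B: beats A and C; loses to D and E → score 2.
D: beats A, B, E, and C → score 4.
E: beats A, B, and C; loses to D → score 3.
C: loses to A, B, D, and E → score 0.
D has the best pairwise record.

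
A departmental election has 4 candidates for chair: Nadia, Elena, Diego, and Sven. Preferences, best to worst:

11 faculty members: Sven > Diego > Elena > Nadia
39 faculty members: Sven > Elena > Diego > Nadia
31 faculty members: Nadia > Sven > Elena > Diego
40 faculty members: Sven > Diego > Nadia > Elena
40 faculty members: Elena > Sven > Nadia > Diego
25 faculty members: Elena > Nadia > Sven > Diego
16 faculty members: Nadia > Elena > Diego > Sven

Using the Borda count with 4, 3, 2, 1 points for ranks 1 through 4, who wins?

Sven

Nadia: 11·1 + 39·1 + 31·4 + 40·2 + 40·2 + 25·3 + 16·4 = 473
Elena: 11·2 + 39·3 + 31·2 + 40·1 + 40·4 + 25·4 + 16·3 = 549
Diego: 11·3 + 39·2 + 31·1 + 40·3 + 40·1 + 25·1 + 16·2 = 359
Sven: 11·4 + 39·4 + 31·3 + 40·4 + 40·3 + 25·2 + 16·1 = 639
Sven has the highest Borda score (639).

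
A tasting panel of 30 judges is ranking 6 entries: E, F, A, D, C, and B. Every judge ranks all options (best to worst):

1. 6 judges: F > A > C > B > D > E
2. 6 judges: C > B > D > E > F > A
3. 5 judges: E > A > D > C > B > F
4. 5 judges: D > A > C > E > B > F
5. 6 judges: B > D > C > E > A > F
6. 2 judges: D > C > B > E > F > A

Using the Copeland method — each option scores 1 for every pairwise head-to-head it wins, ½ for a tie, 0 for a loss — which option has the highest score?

D

E: beats F and A; loses to D, C, and B → score 2.
F: loses to E, A, D, C, and B → score 0.
A: beats F, C, and B; loses to E and D → score 3.
D: beats E, F, A, and C; loses to B → score 4.
C: beats E, F, and B; loses to A and D → score 3.
B: beats E, F, and D; loses to A and C → score 3.
D has the best pairwise record.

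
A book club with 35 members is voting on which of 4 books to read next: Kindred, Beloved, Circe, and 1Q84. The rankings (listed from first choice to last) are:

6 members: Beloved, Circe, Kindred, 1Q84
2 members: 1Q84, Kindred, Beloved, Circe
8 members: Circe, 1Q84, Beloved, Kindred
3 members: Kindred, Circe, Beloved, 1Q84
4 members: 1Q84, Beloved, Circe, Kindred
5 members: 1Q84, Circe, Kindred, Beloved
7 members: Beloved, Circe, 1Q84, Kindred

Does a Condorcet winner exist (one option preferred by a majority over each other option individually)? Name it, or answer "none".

Checking pairwise contests:
Beloved beats Kindred 25–10.
1Q84 beats Beloved 19–16.
Beloved beats Circe 19–16.
Circe beats 1Q84 24–11.
Every option loses at least one head-to-head, so there is no Condorcet winner.

none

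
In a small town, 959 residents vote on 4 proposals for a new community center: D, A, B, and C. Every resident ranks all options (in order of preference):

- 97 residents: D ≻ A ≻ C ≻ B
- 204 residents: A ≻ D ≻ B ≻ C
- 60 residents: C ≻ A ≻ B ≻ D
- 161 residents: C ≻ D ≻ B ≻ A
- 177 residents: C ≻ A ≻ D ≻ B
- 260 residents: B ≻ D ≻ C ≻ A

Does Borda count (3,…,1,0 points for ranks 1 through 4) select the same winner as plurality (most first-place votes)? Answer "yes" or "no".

no

Borda — scores: D 1718, A 1280, B 1205, C 1551. Winner: D.
Plurality — first-place votes: D 97, A 204, B 260, C 398. Winner: C.
The two methods disagree.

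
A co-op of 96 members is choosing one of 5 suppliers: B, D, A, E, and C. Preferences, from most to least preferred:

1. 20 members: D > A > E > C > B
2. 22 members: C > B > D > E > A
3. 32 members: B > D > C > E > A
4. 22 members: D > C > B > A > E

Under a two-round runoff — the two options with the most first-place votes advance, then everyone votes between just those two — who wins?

B

Round 1 first-place votes: B 32, D 42, A 0, E 0, C 22.
D and B advance.
Runoff: D is preferred to B by 42 voters; B by 54.
B wins the runoff.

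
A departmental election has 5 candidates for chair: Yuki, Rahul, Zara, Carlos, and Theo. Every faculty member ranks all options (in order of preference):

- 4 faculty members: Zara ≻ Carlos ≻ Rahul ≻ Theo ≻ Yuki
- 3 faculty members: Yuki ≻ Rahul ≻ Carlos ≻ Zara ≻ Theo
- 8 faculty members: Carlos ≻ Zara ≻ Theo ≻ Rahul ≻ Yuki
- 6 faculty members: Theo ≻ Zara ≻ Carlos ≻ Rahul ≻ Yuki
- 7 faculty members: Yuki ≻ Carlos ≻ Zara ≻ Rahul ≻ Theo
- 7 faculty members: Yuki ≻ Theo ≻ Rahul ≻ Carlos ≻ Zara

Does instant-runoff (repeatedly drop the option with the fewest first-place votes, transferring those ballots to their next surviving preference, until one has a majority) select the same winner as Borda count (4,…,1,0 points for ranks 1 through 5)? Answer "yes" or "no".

yes

Instant-runoff — R1 Yuki 17, Rahul 0, Zara 4, Carlos 8, Theo 6 (Rahul out); R2 Yuki 17, Zara 4, Carlos 8, Theo 6 (Zara out); R3 Yuki 17, Carlos 12, Theo 6 (Theo out); R4 Yuki 17, Carlos 18 (Carlos winner). Winner: Carlos.
Borda — scores: Yuki 68, Rahul 52, Zara 75, Carlos 90, Theo 65. Winner: Carlos.
The two methods agree.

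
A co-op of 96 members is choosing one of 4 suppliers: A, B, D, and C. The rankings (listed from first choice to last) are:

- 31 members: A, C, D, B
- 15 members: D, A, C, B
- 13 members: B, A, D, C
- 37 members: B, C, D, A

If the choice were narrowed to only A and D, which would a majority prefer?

Voters preferring A to D: 44; preferring D to A: 52.
D wins the head-to-head.

D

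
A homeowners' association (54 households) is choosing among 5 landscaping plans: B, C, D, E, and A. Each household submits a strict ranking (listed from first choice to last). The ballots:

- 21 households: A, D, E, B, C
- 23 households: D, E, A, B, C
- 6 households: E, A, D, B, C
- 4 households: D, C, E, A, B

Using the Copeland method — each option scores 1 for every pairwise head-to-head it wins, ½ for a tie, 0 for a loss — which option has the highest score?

D

B: beats C; loses to D, E, and A → score 1.
C: loses to B, D, E, and A → score 0.
D: beats B, C, and E; ties A → score 3.5.
E: beats B, C, and A; loses to D → score 3.
A: beats B and C; ties D; loses to E → score 2.5.
D has the best pairwise record.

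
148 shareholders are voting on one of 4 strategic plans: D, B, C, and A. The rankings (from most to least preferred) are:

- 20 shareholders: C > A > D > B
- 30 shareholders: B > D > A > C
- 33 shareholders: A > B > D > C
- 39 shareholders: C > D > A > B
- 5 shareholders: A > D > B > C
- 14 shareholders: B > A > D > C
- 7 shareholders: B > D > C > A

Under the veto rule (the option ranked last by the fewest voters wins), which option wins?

D

Last-place votes: D 0, B 59, C 82, A 7.
D is ranked last by the fewest voters, so D wins.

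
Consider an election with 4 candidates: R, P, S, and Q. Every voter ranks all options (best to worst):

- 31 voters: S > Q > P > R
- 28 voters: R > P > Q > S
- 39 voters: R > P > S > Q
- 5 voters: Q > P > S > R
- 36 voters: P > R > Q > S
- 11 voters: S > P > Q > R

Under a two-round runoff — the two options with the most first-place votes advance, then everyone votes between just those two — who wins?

R

Round 1 first-place votes: R 67, P 36, S 42, Q 5.
R and S advance.
Runoff: R is preferred to S by 103 voters; S by 47.
R wins the runoff.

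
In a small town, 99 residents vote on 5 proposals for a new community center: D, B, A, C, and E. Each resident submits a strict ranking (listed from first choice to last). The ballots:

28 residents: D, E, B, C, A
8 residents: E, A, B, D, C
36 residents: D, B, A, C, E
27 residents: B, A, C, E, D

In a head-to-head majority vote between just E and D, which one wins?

D

Voters preferring E to D: 35; preferring D to E: 64.
D wins the head-to-head.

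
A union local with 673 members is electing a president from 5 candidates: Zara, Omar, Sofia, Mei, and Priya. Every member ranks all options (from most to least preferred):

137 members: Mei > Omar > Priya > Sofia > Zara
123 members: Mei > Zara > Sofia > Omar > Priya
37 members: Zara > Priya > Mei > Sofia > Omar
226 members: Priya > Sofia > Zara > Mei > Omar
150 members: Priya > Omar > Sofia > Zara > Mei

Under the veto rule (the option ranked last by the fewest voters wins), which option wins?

Sofia

Last-place votes: Zara 137, Omar 263, Sofia 0, Mei 150, Priya 123.
Sofia is ranked last by the fewest voters, so Sofia wins.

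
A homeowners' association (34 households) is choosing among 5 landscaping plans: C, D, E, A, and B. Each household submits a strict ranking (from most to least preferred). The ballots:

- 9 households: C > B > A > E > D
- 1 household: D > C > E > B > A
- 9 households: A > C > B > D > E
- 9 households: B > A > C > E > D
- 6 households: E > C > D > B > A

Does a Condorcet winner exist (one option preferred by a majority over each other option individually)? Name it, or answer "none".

Checking pairwise contests:
A beats C 18–16.
C beats D 33–1.
C beats E 28–6.
B beats A 25–9.
C beats B 25–9.
Every option loses at least one head-to-head, so there is no Condorcet winner.

none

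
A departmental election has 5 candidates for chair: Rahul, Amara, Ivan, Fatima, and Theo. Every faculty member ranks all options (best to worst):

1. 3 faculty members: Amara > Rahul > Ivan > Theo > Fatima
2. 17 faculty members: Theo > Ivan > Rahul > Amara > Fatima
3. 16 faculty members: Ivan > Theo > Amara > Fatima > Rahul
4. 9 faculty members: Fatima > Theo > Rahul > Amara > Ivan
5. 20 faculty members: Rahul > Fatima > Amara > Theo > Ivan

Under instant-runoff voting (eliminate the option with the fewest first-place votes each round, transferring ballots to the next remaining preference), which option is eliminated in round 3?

Round 1: Rahul 20, Amara 3, Ivan 16, Fatima 9, Theo 17. Eliminate Amara.
Round 2: Rahul 23, Ivan 16, Fatima 9, Theo 17. Eliminate Fatima.
Round 3: Rahul 23, Ivan 16, Theo 26. Eliminate Ivan.

Ivan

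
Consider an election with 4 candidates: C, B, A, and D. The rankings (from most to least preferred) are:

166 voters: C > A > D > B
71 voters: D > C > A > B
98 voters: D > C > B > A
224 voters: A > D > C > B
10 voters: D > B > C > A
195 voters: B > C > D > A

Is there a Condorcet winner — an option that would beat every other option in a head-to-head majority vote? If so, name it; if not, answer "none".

Checking pairwise contests:
D beats C 403–361.
C beats B 559–205.
C beats A 540–224.
A beats D 390–374.
Every option loses at least one head-to-head, so there is no Condorcet winner.

none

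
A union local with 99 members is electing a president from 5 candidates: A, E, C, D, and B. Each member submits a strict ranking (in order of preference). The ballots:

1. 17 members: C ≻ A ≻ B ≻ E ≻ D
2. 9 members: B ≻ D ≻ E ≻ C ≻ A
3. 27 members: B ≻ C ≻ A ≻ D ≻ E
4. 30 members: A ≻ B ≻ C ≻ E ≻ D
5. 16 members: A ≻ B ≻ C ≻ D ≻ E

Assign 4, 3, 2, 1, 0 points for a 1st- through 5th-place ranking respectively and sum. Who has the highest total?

A: 17·3 + 9·0 + 27·2 + 30·4 + 16·4 = 289
E: 17·1 + 9·2 + 27·0 + 30·1 + 16·0 = 65
C: 17·4 + 9·1 + 27·3 + 30·2 + 16·2 = 250
D: 17·0 + 9·3 + 27·1 + 30·0 + 16·1 = 70
B: 17·2 + 9·4 + 27·4 + 30·3 + 16·3 = 316
B has the highest Borda score (316).

B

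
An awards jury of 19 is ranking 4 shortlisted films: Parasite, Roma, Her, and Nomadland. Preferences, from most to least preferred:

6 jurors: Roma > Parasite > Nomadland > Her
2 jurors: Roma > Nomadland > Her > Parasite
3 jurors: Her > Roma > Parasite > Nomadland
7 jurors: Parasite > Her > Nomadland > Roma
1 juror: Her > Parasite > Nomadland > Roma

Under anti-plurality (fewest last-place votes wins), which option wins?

Parasite

Last-place votes: Parasite 2, Roma 8, Her 6, Nomadland 3.
Parasite is ranked last by the fewest voters, so Parasite wins.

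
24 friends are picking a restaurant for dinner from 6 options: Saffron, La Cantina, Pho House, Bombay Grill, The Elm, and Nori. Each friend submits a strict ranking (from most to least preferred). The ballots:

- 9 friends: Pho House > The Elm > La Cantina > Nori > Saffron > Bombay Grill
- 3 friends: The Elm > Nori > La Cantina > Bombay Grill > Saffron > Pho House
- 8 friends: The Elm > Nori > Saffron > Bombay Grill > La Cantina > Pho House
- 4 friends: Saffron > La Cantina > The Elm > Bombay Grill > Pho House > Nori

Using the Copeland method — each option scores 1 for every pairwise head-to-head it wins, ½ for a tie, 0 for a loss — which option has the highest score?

Saffron: beats Pho House and Bombay Grill; ties La Cantina; loses to The Elm and Nori → score 2.5.
La Cantina: beats Pho House, Bombay Grill, and Nori; ties Saffron; loses to The Elm → score 3.5.
Pho House: beats Nori; loses to Saffron, La Cantina, Bombay Grill, and The Elm → score 1.
Bombay Grill: beats Pho House; loses to Saffron, La Cantina, The Elm, and Nori → score 1.
The Elm: beats Saffron, La Cantina, Pho House, Bombay Grill, and Nori → score 5.
Nori: beats Saffron and Bombay Grill; loses to La Cantina, Pho House, and The Elm → score 2.
The Elm has the best pairwise record.

The Elm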